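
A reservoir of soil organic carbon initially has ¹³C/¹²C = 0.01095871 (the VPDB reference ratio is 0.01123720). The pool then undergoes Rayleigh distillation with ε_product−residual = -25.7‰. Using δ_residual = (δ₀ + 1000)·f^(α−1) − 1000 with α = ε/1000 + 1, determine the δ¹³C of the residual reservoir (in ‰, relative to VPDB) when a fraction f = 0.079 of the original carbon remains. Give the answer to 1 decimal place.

41.0‰

δ₀ = (0.01095871/0.01123720 − 1)×1000 = (0.975217 − 1)×1000 = -24.783‰
α − 1 = ε/1000 = -0.0257
f^(α−1) = 0.079^(-0.0257) = 1.067409
δ_res = (-24.783 + 1000) × 1.067409 − 1000 = 1040.956 − 1000 = 40.96‰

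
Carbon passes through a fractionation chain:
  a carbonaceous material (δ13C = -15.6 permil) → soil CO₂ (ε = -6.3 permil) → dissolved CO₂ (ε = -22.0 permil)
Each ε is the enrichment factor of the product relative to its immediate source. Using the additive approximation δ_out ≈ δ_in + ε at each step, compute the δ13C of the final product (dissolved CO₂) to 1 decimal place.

step 1: δ ≈ -15.6 + (-6.3) = -21.9 permil
step 2: δ ≈ -21.9 + (-22.0) = -43.9 permil

-43.9 permil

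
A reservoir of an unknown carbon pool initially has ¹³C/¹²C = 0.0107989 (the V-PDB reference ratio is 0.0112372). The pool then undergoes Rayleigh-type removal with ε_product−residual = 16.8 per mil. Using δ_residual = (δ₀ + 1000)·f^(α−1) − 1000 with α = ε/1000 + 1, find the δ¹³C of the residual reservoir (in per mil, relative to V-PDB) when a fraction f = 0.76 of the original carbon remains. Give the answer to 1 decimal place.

δ₀ = (0.0107989/0.0112372 − 1)×1000 = (0.960996 − 1)×1000 = -39.004 per mil
α − 1 = ε/1000 = 0.0168
f^(α−1) = 0.76^(0.0168) = 0.995400
δ_res = (-39.004 + 1000) × 0.995400 − 1000 = 956.575 − 1000 = -43.42 per mil

-43.4 per mil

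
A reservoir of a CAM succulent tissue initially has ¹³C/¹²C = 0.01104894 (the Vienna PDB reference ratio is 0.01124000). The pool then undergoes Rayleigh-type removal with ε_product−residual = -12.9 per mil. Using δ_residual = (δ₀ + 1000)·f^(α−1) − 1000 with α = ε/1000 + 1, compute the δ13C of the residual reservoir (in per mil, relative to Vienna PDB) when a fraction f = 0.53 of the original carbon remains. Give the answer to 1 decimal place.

δ₀ = (0.01104894/0.01124000 − 1)×1000 = (0.983002 − 1)×1000 = -16.998 per mil
α − 1 = ε/1000 = -0.0129
f^(α−1) = 0.53^(-0.0129) = 1.008224
δ_res = (-16.998 + 1000) × 1.008224 − 1000 = 991.086 − 1000 = -8.91 per mil

-8.9 per mil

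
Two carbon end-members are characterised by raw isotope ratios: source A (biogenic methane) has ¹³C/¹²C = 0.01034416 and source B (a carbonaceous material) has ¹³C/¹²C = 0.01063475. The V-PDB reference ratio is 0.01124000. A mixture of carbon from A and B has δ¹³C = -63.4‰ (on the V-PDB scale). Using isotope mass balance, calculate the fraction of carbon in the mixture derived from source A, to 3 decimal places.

0.369

δ_A = (0.01034416/0.01124000 − 1)×1000 = (0.920299 − 1)×1000 = -79.701‰
δ_B = (0.01063475/0.01124000 − 1)×1000 = (0.946152 − 1)×1000 = -53.848‰
f_A = (δ_mix − δ_B)/(δ_A − δ_B) = (-63.4 − (-53.848))/(-79.701 − (-53.848))
f_A = -9.552 / -25.853 = 0.3695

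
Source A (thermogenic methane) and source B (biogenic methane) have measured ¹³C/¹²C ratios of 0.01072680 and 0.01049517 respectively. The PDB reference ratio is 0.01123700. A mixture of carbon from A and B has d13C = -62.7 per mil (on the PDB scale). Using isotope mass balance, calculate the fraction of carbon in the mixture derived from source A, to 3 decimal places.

0.161

δ_A = (0.01072680/0.01123700 − 1)×1000 = (0.954596 − 1)×1000 = -45.404 per mil
δ_B = (0.01049517/0.01123700 − 1)×1000 = (0.933983 − 1)×1000 = -66.017 per mil
f_A = (δ_mix − δ_B)/(δ_A − δ_B) = (-62.7 − (-66.017))/(-45.404 − (-66.017))
f_A = 3.317 / 20.613 = 0.1609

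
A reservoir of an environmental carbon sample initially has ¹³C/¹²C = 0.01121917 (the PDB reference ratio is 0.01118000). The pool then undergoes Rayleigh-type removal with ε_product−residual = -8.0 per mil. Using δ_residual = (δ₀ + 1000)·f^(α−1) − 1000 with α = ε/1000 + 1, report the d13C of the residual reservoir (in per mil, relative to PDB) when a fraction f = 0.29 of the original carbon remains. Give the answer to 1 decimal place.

δ₀ = (0.01121917/0.01118000 − 1)×1000 = (1.003504 − 1)×1000 = 3.504 per mil
α − 1 = ε/1000 = -0.0080
f^(α−1) = 0.29^(-0.0080) = 1.009952
δ_res = (3.504 + 1000) × 1.009952 − 1000 = 1013.491 − 1000 = 13.49 per mil

13.5 per mil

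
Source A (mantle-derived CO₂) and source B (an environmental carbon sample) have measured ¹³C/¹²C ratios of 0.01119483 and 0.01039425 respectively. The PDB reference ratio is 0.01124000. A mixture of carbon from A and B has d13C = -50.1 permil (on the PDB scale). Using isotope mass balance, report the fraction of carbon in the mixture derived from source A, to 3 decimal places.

0.353

δ_A = (0.01119483/0.01124000 − 1)×1000 = (0.995981 − 1)×1000 = -4.019 permil
δ_B = (0.01039425/0.01124000 − 1)×1000 = (0.924755 − 1)×1000 = -75.245 permil
f_A = (δ_mix − δ_B)/(δ_A − δ_B) = (-50.1 − (-75.245))/(-4.019 − (-75.245))
f_A = 25.145 / 71.226 = 0.3530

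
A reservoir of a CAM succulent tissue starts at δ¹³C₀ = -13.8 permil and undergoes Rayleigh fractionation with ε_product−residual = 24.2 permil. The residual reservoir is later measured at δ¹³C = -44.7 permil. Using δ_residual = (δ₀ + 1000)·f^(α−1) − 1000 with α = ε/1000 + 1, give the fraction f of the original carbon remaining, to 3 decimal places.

α − 1 = ε/1000 = 0.0242
(δ_res + 1000)/(δ₀ + 1000) = (-44.7 + 1000)/(-13.8 + 1000) = 955.3/986.2 = 0.968668
f = 0.968668^(1/0.0242) = exp(ln(0.968668)/0.0242) = exp(-0.03183/0.0242)
f = exp(-1.3154) = 0.2684

0.268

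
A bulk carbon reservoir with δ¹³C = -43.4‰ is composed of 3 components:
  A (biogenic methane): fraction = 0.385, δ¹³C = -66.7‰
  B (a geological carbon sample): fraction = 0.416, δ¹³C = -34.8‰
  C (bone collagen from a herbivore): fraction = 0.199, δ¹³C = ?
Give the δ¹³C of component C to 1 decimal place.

Isotope mass balance: δ_bulk = Σ fᵢ·δᵢ.
-43.4 = 0.385×(-66.7) + 0.416×(-34.8) + 0.199×δ_C
0.199·δ_C = -43.4 − (-40.156) = -3.244
δ_C = -3.244 / 0.199 = -16.30‰

-16.3‰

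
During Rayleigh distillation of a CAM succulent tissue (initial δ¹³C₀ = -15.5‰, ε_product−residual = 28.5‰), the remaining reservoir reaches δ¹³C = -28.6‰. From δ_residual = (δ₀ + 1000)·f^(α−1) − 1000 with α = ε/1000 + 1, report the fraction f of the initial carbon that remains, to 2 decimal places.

α − 1 = ε/1000 = 0.0285
(δ_res + 1000)/(δ₀ + 1000) = (-28.6 + 1000)/(-15.5 + 1000) = 971.4/984.5 = 0.986694
f = 0.986694^(1/0.0285) = exp(ln(0.986694)/0.0285) = exp(-0.01340/0.0285)
f = exp(-0.4700) = 0.6250

0.62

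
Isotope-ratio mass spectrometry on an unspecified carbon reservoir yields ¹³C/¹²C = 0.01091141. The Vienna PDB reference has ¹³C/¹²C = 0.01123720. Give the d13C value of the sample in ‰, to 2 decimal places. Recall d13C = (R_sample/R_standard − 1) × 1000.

-28.99‰

d13C = (R_sample / R_standard − 1) × 1000
R_sample / R_standard = 0.01091141 / 0.01123720 = 0.971008
d13C = (0.971008 − 1) × 1000 = -28.992‰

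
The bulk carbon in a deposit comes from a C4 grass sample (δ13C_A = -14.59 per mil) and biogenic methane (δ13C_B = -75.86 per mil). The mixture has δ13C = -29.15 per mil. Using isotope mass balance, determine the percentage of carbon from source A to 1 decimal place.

76.2%

δ_mix = f_A·δ_A + (1 − f_A)·δ_B  ⇒  f_A = (δ_mix − δ_B)/(δ_A − δ_B)
f_A = (-29.15 − (-75.86)) / (-14.59 − (-75.86))
f_A = 46.71 / 61.27 = 0.7624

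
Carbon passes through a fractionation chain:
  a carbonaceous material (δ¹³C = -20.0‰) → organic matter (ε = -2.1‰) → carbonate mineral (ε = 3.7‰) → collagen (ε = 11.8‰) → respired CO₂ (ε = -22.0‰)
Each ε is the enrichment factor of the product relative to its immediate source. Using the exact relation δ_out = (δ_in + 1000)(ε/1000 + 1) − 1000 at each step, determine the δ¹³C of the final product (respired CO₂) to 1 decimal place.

-28.7‰

step 1: δ = (-20.00 + 1000)·(-2.1/1000 + 1) − 1000 = -22.06‰
step 2: δ = (-22.06 + 1000)·(3.7/1000 + 1) − 1000 = -18.44‰
step 3: δ = (-18.44 + 1000)·(11.8/1000 + 1) − 1000 = -6.86‰
step 4: δ = (-6.86 + 1000)·(-22.0/1000 + 1) − 1000 = -28.71‰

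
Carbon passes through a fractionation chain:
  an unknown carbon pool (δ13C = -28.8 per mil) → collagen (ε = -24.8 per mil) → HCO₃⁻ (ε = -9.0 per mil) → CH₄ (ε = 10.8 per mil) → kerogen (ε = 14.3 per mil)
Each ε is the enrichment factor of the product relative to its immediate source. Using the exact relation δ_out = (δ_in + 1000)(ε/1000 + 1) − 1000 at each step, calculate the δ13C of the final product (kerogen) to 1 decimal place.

step 1: δ = (-28.80 + 1000)·(-24.8/1000 + 1) − 1000 = -52.89 per mil
step 2: δ = (-52.89 + 1000)·(-9.0/1000 + 1) − 1000 = -61.41 per mil
step 3: δ = (-61.41 + 1000)·(10.8/1000 + 1) − 1000 = -51.27 per mil
step 4: δ = (-51.27 + 1000)·(14.3/1000 + 1) − 1000 = -37.71 per mil

-37.7 per mil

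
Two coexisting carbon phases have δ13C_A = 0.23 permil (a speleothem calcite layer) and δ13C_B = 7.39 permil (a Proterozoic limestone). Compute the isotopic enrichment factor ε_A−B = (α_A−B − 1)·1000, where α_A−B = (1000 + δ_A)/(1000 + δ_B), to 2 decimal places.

-7.11 permil

α_A−B = (1000 + 0.23) / (1000 + 7.39) = 1000.23 / 1007.39 = 0.992893
ε_A−B = (0.992893 − 1) × 1000 = -7.107 permil
(The approximation ε ≈ δ_A − δ_B would give -7.16 permil.)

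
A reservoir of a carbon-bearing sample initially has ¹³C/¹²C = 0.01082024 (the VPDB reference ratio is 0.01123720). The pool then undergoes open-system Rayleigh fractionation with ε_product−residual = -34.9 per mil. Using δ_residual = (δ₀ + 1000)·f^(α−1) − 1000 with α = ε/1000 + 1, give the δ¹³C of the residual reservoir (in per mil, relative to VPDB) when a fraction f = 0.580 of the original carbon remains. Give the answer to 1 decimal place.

-18.6 per mil

δ₀ = (0.01082024/0.01123720 − 1)×1000 = (0.962895 − 1)×1000 = -37.105 per mil
α − 1 = ε/1000 = -0.0349
f^(α−1) = 0.580^(-0.0349) = 1.019193
δ_res = (-37.105 + 1000) × 1.019193 − 1000 = 981.375 − 1000 = -18.62 per mil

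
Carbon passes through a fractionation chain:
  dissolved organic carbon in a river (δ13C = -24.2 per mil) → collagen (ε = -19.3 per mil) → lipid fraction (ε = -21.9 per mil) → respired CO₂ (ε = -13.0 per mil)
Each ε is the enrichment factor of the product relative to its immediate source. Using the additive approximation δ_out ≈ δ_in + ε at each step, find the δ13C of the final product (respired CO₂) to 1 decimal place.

-78.4 per mil

step 1: δ ≈ -24.2 + (-19.3) = -43.5 per mil
step 2: δ ≈ -43.5 + (-21.9) = -65.4 per mil
step 3: δ ≈ -65.4 + (-13.0) = -78.4 per mil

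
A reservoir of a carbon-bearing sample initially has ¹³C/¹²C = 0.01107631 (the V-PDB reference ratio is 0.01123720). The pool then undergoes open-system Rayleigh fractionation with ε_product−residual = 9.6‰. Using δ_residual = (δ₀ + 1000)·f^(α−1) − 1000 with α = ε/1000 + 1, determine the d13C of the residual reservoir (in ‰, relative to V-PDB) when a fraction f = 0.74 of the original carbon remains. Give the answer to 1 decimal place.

-17.2‰

δ₀ = (0.01107631/0.01123720 − 1)×1000 = (0.985682 − 1)×1000 = -14.318‰
α − 1 = ε/1000 = 0.0096
f^(α−1) = 0.74^(0.0096) = 0.997114
δ_res = (-14.318 + 1000) × 0.997114 − 1000 = 982.837 − 1000 = -17.16‰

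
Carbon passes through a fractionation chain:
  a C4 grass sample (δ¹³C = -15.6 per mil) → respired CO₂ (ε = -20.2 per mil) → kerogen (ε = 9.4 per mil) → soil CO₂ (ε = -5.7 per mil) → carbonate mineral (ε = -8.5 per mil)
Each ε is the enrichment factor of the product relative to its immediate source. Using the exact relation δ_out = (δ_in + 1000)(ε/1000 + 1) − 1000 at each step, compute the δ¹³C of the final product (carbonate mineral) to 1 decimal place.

step 1: δ = (-15.60 + 1000)·(-20.2/1000 + 1) − 1000 = -35.48 per mil
step 2: δ = (-35.48 + 1000)·(9.4/1000 + 1) − 1000 = -26.42 per mil
step 3: δ = (-26.42 + 1000)·(-5.7/1000 + 1) − 1000 = -31.97 per mil
step 4: δ = (-31.97 + 1000)·(-8.5/1000 + 1) − 1000 = -40.20 per mil

-40.2 per mil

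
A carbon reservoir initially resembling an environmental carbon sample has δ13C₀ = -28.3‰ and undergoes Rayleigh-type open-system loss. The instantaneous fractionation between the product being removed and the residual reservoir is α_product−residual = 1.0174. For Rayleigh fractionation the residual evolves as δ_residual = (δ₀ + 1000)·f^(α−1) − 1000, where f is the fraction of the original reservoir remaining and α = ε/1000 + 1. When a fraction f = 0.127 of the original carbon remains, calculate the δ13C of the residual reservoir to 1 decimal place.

-62.6‰

Rayleigh residual: δ_res = (δ₀ + 1000)·f^(α−1) − 1000
α − 1 = 0.01740
f^(α−1) = 0.127^(0.01740) = 0.964731
δ_res = (-28.3 + 1000) × 0.964731 − 1000 = 937.429 − 1000 = -62.57‰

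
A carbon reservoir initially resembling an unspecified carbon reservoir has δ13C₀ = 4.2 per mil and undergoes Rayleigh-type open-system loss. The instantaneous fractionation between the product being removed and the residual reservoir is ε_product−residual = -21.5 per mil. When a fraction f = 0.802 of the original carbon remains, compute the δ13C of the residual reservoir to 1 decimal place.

Rayleigh residual: δ_res = (δ₀ + 1000)·f^(α−1) − 1000
α = ε/1000 + 1 = 0.97850, so α − 1 = -0.02150
f^(α−1) = 0.802^(-0.02150) = 1.004755
δ_res = (4.2 + 1000) × 1.004755 − 1000 = 1008.975 − 1000 = 8.98 per mil

9.0 per mil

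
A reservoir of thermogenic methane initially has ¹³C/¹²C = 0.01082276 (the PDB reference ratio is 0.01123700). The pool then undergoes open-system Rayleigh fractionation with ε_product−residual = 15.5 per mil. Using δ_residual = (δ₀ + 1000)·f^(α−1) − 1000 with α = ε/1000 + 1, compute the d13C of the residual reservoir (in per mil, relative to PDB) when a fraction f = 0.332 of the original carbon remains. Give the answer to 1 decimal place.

δ₀ = (0.01082276/0.01123700 − 1)×1000 = (0.963136 − 1)×1000 = -36.864 per mil
α − 1 = ε/1000 = 0.0155
f^(α−1) = 0.332^(0.0155) = 0.983055
δ_res = (-36.864 + 1000) × 0.983055 − 1000 = 946.815 − 1000 = -53.18 per mil

-53.2 per mil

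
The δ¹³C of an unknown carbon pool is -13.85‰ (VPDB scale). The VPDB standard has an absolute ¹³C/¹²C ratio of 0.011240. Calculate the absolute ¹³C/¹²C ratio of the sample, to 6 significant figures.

0.0110843

R_sample = R_standard × (δ¹³C/1000 + 1)
R_sample = 0.011240 × (-13.85/1000 + 1) = 0.011240 × 0.986150
R_sample = 0.0110843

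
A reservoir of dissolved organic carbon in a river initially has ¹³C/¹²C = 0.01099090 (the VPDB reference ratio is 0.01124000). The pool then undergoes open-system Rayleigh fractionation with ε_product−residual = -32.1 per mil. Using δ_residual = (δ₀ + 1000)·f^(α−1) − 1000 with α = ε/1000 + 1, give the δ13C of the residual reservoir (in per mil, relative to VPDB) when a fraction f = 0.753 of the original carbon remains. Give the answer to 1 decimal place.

δ₀ = (0.01099090/0.01124000 − 1)×1000 = (0.977838 − 1)×1000 = -22.162 per mil
α − 1 = ε/1000 = -0.0321
f^(α−1) = 0.753^(-0.0321) = 1.009148
δ_res = (-22.162 + 1000) × 1.009148 − 1000 = 986.783 − 1000 = -13.22 per mil

-13.2 per mil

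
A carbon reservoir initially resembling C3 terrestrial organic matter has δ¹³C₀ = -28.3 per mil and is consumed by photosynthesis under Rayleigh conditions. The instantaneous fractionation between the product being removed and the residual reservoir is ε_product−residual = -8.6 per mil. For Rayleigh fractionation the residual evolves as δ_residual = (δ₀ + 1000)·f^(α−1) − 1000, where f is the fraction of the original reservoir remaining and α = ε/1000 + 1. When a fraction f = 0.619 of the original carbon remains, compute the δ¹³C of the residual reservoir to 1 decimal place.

Rayleigh residual: δ_res = (δ₀ + 1000)·f^(α−1) − 1000
α = ε/1000 + 1 = 0.99140, so α − 1 = -0.00860
f^(α−1) = 0.619^(-0.00860) = 1.004134
δ_res = (-28.3 + 1000) × 1.004134 − 1000 = 975.717 − 1000 = -24.28 per mil

-24.3 per mil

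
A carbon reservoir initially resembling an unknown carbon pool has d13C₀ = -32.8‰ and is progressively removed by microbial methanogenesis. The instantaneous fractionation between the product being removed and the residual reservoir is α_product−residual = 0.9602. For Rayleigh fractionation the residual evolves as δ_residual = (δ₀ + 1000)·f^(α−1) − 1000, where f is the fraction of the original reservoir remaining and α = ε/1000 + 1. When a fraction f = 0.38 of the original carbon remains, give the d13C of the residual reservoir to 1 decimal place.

5.2‰

Rayleigh residual: δ_res = (δ₀ + 1000)·f^(α−1) − 1000
α − 1 = -0.03980
f^(α−1) = 0.38^(-0.03980) = 1.039261
δ_res = (-32.8 + 1000) × 1.039261 − 1000 = 1005.173 − 1000 = 5.17‰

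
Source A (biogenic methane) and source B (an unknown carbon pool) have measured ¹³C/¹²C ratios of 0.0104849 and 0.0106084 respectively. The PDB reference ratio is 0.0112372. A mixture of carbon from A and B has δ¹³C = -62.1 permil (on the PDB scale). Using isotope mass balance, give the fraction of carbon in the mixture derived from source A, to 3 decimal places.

δ_A = (0.0104849/0.0112372 − 1)×1000 = (0.933053 − 1)×1000 = -66.947 permil
δ_B = (0.0106084/0.0112372 − 1)×1000 = (0.944043 − 1)×1000 = -55.957 permil
f_A = (δ_mix − δ_B)/(δ_A − δ_B) = (-62.1 − (-55.957))/(-66.947 − (-55.957))
f_A = -6.143 / -10.990 = 0.5589

0.559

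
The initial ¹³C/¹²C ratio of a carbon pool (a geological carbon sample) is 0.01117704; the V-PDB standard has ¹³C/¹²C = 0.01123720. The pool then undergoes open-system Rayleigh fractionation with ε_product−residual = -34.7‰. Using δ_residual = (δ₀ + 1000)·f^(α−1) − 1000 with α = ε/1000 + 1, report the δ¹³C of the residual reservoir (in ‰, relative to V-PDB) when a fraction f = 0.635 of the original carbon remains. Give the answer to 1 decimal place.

δ₀ = (0.01117704/0.01123720 − 1)×1000 = (0.994646 − 1)×1000 = -5.354‰
α − 1 = ε/1000 = -0.0347
f^(α−1) = 0.635^(-0.0347) = 1.015883
δ_res = (-5.354 + 1000) × 1.015883 − 1000 = 1010.444 − 1000 = 10.44‰

10.4‰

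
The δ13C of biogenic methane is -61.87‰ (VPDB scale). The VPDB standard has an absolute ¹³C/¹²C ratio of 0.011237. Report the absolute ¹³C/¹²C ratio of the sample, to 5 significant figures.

R_sample = R_standard × (δ13C/1000 + 1)
R_sample = 0.011237 × (-61.87/1000 + 1) = 0.011237 × 0.938130
R_sample = 0.0105418

0.010542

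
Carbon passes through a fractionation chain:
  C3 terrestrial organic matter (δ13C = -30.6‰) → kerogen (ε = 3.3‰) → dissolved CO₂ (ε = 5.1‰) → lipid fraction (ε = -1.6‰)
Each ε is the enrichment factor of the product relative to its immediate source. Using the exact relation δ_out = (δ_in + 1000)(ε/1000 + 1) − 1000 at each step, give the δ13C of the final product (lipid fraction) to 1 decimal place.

step 1: δ = (-30.60 + 1000)·(3.3/1000 + 1) − 1000 = -27.40‰
step 2: δ = (-27.40 + 1000)·(5.1/1000 + 1) − 1000 = -22.44‰
step 3: δ = (-22.44 + 1000)·(-1.6/1000 + 1) − 1000 = -24.00‰

-24.0‰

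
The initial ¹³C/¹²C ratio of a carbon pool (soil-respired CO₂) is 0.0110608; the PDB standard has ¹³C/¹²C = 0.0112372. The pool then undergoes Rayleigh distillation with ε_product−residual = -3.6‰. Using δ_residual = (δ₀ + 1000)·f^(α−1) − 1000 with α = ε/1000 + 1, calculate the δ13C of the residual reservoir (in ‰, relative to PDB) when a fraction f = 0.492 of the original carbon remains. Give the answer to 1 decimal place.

δ₀ = (0.0110608/0.0112372 − 1)×1000 = (0.984302 − 1)×1000 = -15.698‰
α − 1 = ε/1000 = -0.0036
f^(α−1) = 0.492^(-0.0036) = 1.002557
δ_res = (-15.698 + 1000) × 1.002557 − 1000 = 986.819 − 1000 = -13.18‰

-13.2‰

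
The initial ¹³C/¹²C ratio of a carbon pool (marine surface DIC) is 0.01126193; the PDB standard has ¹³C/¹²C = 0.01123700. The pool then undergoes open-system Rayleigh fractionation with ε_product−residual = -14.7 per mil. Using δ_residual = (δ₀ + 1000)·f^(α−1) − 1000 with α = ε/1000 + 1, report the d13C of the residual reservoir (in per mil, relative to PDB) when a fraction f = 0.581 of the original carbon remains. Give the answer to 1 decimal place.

10.3 per mil

δ₀ = (0.01126193/0.01123700 − 1)×1000 = (1.002219 − 1)×1000 = 2.219 per mil
α − 1 = ε/1000 = -0.0147
f^(α−1) = 0.581^(-0.0147) = 1.008014
δ_res = (2.219 + 1000) × 1.008014 − 1000 = 1010.250 − 1000 = 10.25 per mil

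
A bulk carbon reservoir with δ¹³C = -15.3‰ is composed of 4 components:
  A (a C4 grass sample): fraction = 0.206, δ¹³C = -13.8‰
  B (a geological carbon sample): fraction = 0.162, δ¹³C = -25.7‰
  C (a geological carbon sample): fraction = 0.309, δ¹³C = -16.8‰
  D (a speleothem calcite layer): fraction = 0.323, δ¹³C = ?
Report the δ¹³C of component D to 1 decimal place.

-9.6‰

Isotope mass balance: δ_bulk = Σ fᵢ·δᵢ.
-15.3 = 0.206×(-13.8) + 0.162×(-25.7) + 0.309×(-16.8) + 0.323×δ_D
0.323·δ_D = -15.3 − (-12.197) = -3.103
δ_D = -3.103 / 0.323 = -9.61‰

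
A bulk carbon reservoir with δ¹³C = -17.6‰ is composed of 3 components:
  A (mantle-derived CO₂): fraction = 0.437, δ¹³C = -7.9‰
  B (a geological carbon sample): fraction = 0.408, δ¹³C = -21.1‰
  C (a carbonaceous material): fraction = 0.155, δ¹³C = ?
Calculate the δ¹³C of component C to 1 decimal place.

Isotope mass balance: δ_bulk = Σ fᵢ·δᵢ.
-17.6 = 0.437×(-7.9) + 0.408×(-21.1) + 0.155×δ_C
0.155·δ_C = -17.6 − (-12.061) = -5.539
δ_C = -5.539 / 0.155 = -35.73‰

-35.7‰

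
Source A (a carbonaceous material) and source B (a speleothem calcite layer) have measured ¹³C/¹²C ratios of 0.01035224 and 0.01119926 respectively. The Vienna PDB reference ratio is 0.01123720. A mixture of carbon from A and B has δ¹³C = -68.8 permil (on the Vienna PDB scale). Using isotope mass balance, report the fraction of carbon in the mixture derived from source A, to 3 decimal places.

δ_A = (0.01035224/0.01123720 − 1)×1000 = (0.921247 − 1)×1000 = -78.753 permil
δ_B = (0.01119926/0.01123720 − 1)×1000 = (0.996624 − 1)×1000 = -3.376 permil
f_A = (δ_mix − δ_B)/(δ_A − δ_B) = (-68.8 − (-3.376))/(-78.753 − (-3.376))
f_A = -65.424 / -75.376 = 0.8680

0.868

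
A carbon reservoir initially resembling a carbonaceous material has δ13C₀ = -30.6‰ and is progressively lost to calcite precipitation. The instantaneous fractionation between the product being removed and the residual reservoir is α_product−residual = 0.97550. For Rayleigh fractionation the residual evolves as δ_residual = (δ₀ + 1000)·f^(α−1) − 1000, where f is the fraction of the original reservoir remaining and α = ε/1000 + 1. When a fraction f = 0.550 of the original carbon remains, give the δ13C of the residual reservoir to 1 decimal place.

-16.3‰

Rayleigh residual: δ_res = (δ₀ + 1000)·f^(α−1) − 1000
α − 1 = -0.02450
f^(α−1) = 0.550^(-0.02450) = 1.014755
δ_res = (-30.6 + 1000) × 1.014755 − 1000 = 983.703 − 1000 = -16.30‰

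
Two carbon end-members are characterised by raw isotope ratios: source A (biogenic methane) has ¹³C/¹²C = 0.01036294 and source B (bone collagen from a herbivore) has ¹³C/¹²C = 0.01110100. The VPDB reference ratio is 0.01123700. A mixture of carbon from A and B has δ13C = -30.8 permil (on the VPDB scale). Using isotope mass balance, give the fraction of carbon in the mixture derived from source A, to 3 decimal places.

δ_A = (0.01036294/0.01123700 − 1)×1000 = (0.922216 − 1)×1000 = -77.784 permil
δ_B = (0.01110100/0.01123700 − 1)×1000 = (0.987897 − 1)×1000 = -12.103 permil
f_A = (δ_mix − δ_B)/(δ_A − δ_B) = (-30.8 − (-12.103))/(-77.784 − (-12.103))
f_A = -18.697 / -65.681 = 0.2847

0.285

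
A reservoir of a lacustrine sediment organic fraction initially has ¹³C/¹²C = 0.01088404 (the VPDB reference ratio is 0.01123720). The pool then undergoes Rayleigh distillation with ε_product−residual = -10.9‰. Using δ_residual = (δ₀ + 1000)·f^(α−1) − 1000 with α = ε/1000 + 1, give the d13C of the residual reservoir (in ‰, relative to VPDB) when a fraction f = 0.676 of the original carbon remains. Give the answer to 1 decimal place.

-27.3‰

δ₀ = (0.01088404/0.01123720 − 1)×1000 = (0.968572 − 1)×1000 = -31.428‰
α − 1 = ε/1000 = -0.0109
f^(α−1) = 0.676^(-0.0109) = 1.004277
δ_res = (-31.428 + 1000) × 1.004277 − 1000 = 972.715 − 1000 = -27.29‰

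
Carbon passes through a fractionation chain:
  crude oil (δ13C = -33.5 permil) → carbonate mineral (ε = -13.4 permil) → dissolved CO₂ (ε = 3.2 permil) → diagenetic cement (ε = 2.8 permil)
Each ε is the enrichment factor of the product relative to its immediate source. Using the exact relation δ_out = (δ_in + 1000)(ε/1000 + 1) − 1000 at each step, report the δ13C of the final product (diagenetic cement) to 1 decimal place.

step 1: δ = (-33.50 + 1000)·(-13.4/1000 + 1) − 1000 = -46.45 permil
step 2: δ = (-46.45 + 1000)·(3.2/1000 + 1) − 1000 = -43.40 permil
step 3: δ = (-43.40 + 1000)·(2.8/1000 + 1) − 1000 = -40.72 permil

-40.7 permil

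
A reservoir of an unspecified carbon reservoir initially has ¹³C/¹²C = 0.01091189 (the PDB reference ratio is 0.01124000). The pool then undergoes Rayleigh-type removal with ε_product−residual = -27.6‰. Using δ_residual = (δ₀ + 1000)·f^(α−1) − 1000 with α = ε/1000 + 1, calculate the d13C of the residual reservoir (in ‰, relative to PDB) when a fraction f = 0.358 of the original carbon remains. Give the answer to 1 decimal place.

-1.3‰

δ₀ = (0.01091189/0.01124000 − 1)×1000 = (0.970809 − 1)×1000 = -29.191‰
α − 1 = ε/1000 = -0.0276
f^(α−1) = 0.358^(-0.0276) = 1.028757
δ_res = (-29.191 + 1000) × 1.028757 − 1000 = 998.726 − 1000 = -1.27‰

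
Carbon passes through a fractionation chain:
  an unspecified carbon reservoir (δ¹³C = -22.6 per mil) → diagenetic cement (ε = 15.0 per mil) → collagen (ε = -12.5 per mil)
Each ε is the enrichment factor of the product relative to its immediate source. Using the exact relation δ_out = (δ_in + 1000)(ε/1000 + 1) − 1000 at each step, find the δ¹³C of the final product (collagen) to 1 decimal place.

-20.3 per mil

step 1: δ = (-22.60 + 1000)·(15.0/1000 + 1) − 1000 = -7.94 per mil
step 2: δ = (-7.94 + 1000)·(-12.5/1000 + 1) − 1000 = -20.34 per mil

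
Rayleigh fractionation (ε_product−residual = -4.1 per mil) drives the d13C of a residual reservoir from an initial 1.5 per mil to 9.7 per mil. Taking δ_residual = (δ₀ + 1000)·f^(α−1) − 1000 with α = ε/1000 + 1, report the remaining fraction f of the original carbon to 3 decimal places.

α − 1 = ε/1000 = -0.0041
(δ_res + 1000)/(δ₀ + 1000) = (9.7 + 1000)/(1.5 + 1000) = 1009.7/1001.5 = 1.008188
f = 1.008188^(1/-0.0041) = exp(ln(1.008188)/-0.0041) = exp(0.00815/-0.0041)
f = exp(-1.9889) = 0.1368

0.137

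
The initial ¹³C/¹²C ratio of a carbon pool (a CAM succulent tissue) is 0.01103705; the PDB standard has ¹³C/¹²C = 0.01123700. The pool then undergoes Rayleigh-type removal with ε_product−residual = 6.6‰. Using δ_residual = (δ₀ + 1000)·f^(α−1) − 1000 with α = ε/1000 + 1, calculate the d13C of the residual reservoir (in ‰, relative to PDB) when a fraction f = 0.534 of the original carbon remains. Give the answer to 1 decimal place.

-21.9‰

δ₀ = (0.01103705/0.01123700 − 1)×1000 = (0.982206 − 1)×1000 = -17.794‰
α − 1 = ε/1000 = 0.0066
f^(α−1) = 0.534^(0.0066) = 0.995868
δ_res = (-17.794 + 1000) × 0.995868 − 1000 = 978.148 − 1000 = -21.85‰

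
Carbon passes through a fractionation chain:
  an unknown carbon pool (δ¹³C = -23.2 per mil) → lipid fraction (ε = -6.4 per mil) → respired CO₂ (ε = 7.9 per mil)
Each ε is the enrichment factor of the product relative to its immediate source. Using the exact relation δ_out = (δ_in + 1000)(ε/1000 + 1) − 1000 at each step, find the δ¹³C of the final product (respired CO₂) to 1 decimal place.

-21.8 per mil

step 1: δ = (-23.20 + 1000)·(-6.4/1000 + 1) − 1000 = -29.45 per mil
step 2: δ = (-29.45 + 1000)·(7.9/1000 + 1) − 1000 = -21.78 per mil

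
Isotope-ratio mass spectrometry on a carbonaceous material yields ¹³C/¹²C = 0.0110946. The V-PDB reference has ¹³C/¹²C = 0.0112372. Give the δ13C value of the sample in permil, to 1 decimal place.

-12.7 permil

δ13C = (R_sample / R_standard − 1) × 1000
R_sample / R_standard = 0.0110946 / 0.0112372 = 0.987310
δ13C = (0.987310 − 1) × 1000 = -12.69 permil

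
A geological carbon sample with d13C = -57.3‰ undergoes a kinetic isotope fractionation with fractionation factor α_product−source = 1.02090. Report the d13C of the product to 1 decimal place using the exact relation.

δ_product = (δ_source + 1000)·α − 1000
δ_product = (-57.3 + 1000) × 1.02090 − 1000
δ_product = 962.402 − 1000 = -37.60‰

-37.6‰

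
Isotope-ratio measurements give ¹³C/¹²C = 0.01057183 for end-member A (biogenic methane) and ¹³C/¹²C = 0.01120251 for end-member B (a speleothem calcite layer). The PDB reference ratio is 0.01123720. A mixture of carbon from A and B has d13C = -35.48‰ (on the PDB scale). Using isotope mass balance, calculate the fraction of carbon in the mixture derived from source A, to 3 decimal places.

δ_A = (0.01057183/0.01123720 − 1)×1000 = (0.940789 − 1)×1000 = -59.211‰
δ_B = (0.01120251/0.01123720 − 1)×1000 = (0.996913 − 1)×1000 = -3.087‰
f_A = (δ_mix − δ_B)/(δ_A − δ_B) = (-35.48 − (-3.087))/(-59.211 − (-3.087))
f_A = -32.393 / -56.124 = 0.5772

0.577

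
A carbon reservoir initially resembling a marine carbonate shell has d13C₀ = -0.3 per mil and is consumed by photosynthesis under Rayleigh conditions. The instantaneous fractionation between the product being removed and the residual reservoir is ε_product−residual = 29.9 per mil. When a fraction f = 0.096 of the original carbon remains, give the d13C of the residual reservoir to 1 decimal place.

-67.9 per mil

Rayleigh residual: δ_res = (δ₀ + 1000)·f^(α−1) − 1000
α = ε/1000 + 1 = 1.02990, so α − 1 = 0.02990
f^(α−1) = 0.096^(0.02990) = 0.932331
δ_res = (-0.3 + 1000) × 0.932331 − 1000 = 932.051 − 1000 = -67.95 per mil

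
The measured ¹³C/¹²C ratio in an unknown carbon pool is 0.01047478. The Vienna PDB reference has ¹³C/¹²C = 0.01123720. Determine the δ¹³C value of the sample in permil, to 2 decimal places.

δ¹³C = (R_sample / R_standard − 1) × 1000
R_sample / R_standard = 0.01047478 / 0.01123720 = 0.932152
δ¹³C = (0.932152 − 1) × 1000 = -67.848 permil

-67.85 permil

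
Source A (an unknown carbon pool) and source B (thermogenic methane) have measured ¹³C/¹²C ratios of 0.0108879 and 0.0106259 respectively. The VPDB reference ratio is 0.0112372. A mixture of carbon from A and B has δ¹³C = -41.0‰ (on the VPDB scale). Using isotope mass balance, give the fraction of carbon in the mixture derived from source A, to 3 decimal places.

0.575

δ_A = (0.0108879/0.0112372 − 1)×1000 = (0.968916 − 1)×1000 = -31.084‰
δ_B = (0.0106259/0.0112372 − 1)×1000 = (0.945600 − 1)×1000 = -54.400‰
f_A = (δ_mix − δ_B)/(δ_A − δ_B) = (-41.0 − (-54.400))/(-31.084 − (-54.400))
f_A = 13.400 / 23.315 = 0.5747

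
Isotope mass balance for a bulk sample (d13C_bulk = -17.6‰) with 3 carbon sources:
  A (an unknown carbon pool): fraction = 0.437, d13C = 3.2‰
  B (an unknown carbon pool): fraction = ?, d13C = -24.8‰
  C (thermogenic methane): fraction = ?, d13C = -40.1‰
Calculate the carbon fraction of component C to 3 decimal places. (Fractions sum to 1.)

0.329

Let f_C and f_B be the unknown fractions; fractions sum to 1 so f_C + f_B = 0.563.
Mass balance: Σ fᵢ·δᵢ = δ_bulk ⇒ f_C·(-40.1) + f_B·(-24.8) = -17.6 − (1.398) = -18.998
Substitute f_B = 0.563 − f_C:
f_C·(-40.1 − -24.8) = -18.998 − 0.563×(-24.8) = -5.036
f_C = -5.036 / -15.3 = 0.3292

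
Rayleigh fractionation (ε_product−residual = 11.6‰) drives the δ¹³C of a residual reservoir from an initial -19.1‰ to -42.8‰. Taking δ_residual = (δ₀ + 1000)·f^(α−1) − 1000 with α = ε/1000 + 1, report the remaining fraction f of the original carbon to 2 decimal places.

0.12

α − 1 = ε/1000 = 0.0116
(δ_res + 1000)/(δ₀ + 1000) = (-42.8 + 1000)/(-19.1 + 1000) = 957.2/980.9 = 0.975839
f = 0.975839^(1/0.0116) = exp(ln(0.975839)/0.0116) = exp(-0.02446/0.0116)
f = exp(-2.1085) = 0.1214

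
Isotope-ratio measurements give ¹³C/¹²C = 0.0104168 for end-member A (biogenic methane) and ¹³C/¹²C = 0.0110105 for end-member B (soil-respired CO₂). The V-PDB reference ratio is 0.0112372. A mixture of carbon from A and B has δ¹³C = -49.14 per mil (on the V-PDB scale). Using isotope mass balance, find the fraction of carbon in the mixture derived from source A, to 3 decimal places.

δ_A = (0.0104168/0.0112372 − 1)×1000 = (0.926992 − 1)×1000 = -73.008 per mil
δ_B = (0.0110105/0.0112372 − 1)×1000 = (0.979826 − 1)×1000 = -20.174 per mil
f_A = (δ_mix − δ_B)/(δ_A − δ_B) = (-49.14 − (-20.174))/(-73.008 − (-20.174))
f_A = -28.966 / -52.833 = 0.5482

0.548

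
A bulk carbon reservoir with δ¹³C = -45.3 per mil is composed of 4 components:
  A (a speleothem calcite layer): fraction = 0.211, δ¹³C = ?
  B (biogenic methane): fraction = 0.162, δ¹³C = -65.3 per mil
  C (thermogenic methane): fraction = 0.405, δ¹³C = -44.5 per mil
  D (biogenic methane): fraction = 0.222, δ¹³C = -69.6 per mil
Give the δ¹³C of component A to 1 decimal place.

-5.9 per mil

Isotope mass balance: δ_bulk = Σ fᵢ·δᵢ.
-45.3 = 0.211×δ_A + 0.162×(-65.3) + 0.405×(-44.5) + 0.222×(-69.6)
0.211·δ_A = -45.3 − (-44.052) = -1.248
δ_A = -1.248 / 0.211 = -5.91 per mil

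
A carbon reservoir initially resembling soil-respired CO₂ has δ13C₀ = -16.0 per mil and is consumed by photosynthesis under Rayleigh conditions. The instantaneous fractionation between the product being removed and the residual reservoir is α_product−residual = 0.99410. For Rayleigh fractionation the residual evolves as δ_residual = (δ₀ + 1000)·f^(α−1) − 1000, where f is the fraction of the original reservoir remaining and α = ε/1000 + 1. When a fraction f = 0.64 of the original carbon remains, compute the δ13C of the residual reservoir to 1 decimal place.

Rayleigh residual: δ_res = (δ₀ + 1000)·f^(α−1) − 1000
α − 1 = -0.00590
f^(α−1) = 0.64^(-0.00590) = 1.002637
δ_res = (-16.0 + 1000) × 1.002637 − 1000 = 986.594 − 1000 = -13.41 per mil

-13.4 per mil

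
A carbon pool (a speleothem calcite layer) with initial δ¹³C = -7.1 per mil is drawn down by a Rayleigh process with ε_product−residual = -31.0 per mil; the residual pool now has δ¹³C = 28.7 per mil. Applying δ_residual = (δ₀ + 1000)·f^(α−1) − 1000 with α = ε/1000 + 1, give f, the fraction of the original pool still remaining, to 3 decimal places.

0.319

α − 1 = ε/1000 = -0.0310
(δ_res + 1000)/(δ₀ + 1000) = (28.7 + 1000)/(-7.1 + 1000) = 1028.7/992.9 = 1.036056
f = 1.036056^(1/-0.0310) = exp(ln(1.036056)/-0.0310) = exp(0.03542/-0.0310)
f = exp(-1.1426) = 0.3190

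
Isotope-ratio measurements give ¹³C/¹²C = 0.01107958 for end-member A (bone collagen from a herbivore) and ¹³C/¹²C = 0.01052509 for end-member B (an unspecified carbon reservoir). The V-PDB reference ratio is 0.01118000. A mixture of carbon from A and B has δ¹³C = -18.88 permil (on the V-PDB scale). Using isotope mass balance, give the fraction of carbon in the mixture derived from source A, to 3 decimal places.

0.800

δ_A = (0.01107958/0.01118000 − 1)×1000 = (0.991018 − 1)×1000 = -8.982 permil
δ_B = (0.01052509/0.01118000 − 1)×1000 = (0.941421 − 1)×1000 = -58.579 permil
f_A = (δ_mix − δ_B)/(δ_A − δ_B) = (-18.88 − (-58.579))/(-8.982 − (-58.579))
f_A = 39.699 / 49.597 = 0.8004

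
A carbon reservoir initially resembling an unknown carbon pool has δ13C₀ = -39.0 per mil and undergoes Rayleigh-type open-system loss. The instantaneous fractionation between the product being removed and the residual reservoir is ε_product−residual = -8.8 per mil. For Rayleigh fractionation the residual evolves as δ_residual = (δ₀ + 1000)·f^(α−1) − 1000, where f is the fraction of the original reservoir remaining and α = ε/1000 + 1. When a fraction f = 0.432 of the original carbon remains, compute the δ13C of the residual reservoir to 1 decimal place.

-31.9 per mil

Rayleigh residual: δ_res = (δ₀ + 1000)·f^(α−1) − 1000
α = ε/1000 + 1 = 0.99120, so α − 1 = -0.00880
f^(α−1) = 0.432^(-0.00880) = 1.007413
δ_res = (-39.0 + 1000) × 1.007413 − 1000 = 968.124 − 1000 = -31.88 per mil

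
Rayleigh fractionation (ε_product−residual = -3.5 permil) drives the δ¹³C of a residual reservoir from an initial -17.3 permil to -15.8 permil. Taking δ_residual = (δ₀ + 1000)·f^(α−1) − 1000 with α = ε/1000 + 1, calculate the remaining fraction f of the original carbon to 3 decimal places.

0.647

α − 1 = ε/1000 = -0.0035
(δ_res + 1000)/(δ₀ + 1000) = (-15.8 + 1000)/(-17.3 + 1000) = 984.2/982.7 = 1.001526
f = 1.001526^(1/-0.0035) = exp(ln(1.001526)/-0.0035) = exp(0.00153/-0.0035)
f = exp(-0.4358) = 0.6468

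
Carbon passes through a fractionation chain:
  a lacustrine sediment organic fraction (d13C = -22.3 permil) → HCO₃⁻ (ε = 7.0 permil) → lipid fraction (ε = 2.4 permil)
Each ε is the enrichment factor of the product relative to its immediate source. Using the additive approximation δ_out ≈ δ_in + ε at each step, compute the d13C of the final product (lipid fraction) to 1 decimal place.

-12.9 permil

step 1: δ ≈ -22.3 + (7.0) = -15.3 permil
step 2: δ ≈ -15.3 + (2.4) = -12.9 permil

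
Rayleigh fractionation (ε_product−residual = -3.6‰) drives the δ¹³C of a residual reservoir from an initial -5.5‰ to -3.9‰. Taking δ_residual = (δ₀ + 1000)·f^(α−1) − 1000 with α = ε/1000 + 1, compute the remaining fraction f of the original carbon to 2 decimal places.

α − 1 = ε/1000 = -0.0036
(δ_res + 1000)/(δ₀ + 1000) = (-3.9 + 1000)/(-5.5 + 1000) = 996.1/994.5 = 1.001609
f = 1.001609^(1/-0.0036) = exp(ln(1.001609)/-0.0036) = exp(0.00161/-0.0036)
f = exp(-0.4465) = 0.6398

0.64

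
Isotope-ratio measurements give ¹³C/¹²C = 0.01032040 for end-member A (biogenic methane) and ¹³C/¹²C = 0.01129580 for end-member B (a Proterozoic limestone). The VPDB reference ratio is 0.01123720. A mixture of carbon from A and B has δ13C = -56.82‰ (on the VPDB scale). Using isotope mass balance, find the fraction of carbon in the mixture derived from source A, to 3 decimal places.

δ_A = (0.01032040/0.01123720 − 1)×1000 = (0.918414 − 1)×1000 = -81.586‰
δ_B = (0.01129580/0.01123720 − 1)×1000 = (1.005215 − 1)×1000 = 5.215‰
f_A = (δ_mix − δ_B)/(δ_A − δ_B) = (-56.82 − (5.215))/(-81.586 − (5.215))
f_A = -62.035 / -86.801 = 0.7147

0.715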